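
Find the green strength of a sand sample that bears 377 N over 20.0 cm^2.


Formula: Compressive Strength = Force / Area
Strength = 377 N / 20.0 cm^2 = 18.8500 N/cm^2

Answer: 18.8500 N/cm^2


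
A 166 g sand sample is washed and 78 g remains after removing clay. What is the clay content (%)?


Formula: Clay% = (W_total - W_washed) / W_total * 100
Clay mass = 166 - 78 = 88 g
Clay% = 88 / 166 * 100 = 53.0120%


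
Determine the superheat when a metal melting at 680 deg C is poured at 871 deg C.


Formula: Superheat = T_pour - T_melt
Superheat = 871 - 680 = 191 deg C

Final answer: 191 deg C


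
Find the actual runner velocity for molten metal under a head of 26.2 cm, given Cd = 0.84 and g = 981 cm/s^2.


Formula: v = Cd * sqrt(2 * g * h)  (Torricelli with discharge coefficient)
2*g*h = 2 * 981 * 26.2 = 51404.4 cm^2/s^2
sqrt(51404.4) = 226.72538 cm/s
v = 0.84 * 226.72538 = 190.4493 cm/s

Answer: 190.4493 cm/s


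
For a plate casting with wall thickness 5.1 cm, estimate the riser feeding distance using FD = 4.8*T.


Formula: FD = 4.8 * T  (riser feeding-distance rule)
FD = 4.8 * 5.1 cm = 24.4800 cm

24.4800 cm


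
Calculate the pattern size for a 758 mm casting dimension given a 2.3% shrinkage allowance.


Formula: L_pattern = L_casting * (1 + shrinkage_rate/100)
Shrinkage factor = 1 + 2.3/100 = 1.023
L_pattern = 758 mm * 1.023 = 775.4340 mm


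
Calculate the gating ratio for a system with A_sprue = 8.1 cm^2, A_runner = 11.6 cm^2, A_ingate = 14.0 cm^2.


Sprue:Runner:Ingate = 1 : 11.6/8.1 : 14.0/8.1 = 1:1.43:1.73

Answer: 1:1.43:1.73


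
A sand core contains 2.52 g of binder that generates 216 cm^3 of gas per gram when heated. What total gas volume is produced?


Formula: V_gas = W_binder * gas_evolution_rate
V = 2.52 g * 216 cm^3/g = 544.3200 cm^3

Answer: 544.3200 cm^3


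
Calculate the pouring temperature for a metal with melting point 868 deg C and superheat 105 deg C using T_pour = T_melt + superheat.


Formula: T_pour = T_melt + Superheat
T_pour = 868 + 105 = 973 deg C

973 deg C


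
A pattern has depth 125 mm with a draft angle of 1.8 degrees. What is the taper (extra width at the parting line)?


Formula: taper = depth * tan(draft_angle)
tan(1.8 deg) = 0.0314263
taper = 125 mm * 0.0314263 = 3.9283 mm


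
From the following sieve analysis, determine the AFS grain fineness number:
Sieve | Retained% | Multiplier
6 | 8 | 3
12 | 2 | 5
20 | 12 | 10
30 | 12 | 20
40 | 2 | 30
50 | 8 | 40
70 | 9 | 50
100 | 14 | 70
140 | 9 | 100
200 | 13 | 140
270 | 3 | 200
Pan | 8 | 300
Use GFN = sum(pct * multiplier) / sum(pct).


Formula: GFN = sum(pct * multiplier) / sum(pct)
sum(pct * multiplier) = 7924
sum(pct) = 100
GFN = 7924 / 100 = 79.24

Answer: 79.24


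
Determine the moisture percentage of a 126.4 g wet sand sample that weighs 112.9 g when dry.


Formula: MC = (W_wet - W_dry) / W_wet * 100
Water mass = 126.4 - 112.9 = 13.5 g
MC = 13.5 / 126.4 * 100 = 10.6804%

Final answer: 10.6804%


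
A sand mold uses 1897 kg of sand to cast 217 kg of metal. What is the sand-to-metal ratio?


Formula: Sand-to-Metal Ratio = W_sand / W_metal
Ratio = 1897 kg / 217 kg = 8.7419

Answer: 8.7419


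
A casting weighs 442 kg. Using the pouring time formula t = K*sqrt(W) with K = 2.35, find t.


Formula: t = K * sqrt(W)
sqrt(W) = sqrt(442) = 21.02380
t = 2.35 * 21.02380 = 49.4059 s

49.4059 s


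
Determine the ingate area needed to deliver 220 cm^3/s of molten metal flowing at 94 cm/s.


Formula: A_ingate = Q / v  (continuity equation)
A = 220 cm^3/s / 94 cm/s = 2.3404 cm^2

Final answer: 2.3404 cm^2


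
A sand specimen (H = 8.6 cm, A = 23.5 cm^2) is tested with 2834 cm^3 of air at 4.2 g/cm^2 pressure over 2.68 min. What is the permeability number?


Formula: Permeability Number P = (V * H) / (p * A * t)
Numerator: V * H = 2834 * 8.6 = 24372.4
Denominator: p * A * t = 4.2 * 23.5 * 2.68 = 264.516
P = 24372.4 / 264.516 = 92.1396


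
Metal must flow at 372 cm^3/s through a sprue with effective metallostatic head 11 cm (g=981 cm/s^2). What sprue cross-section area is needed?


Formula: v = sqrt(2*g*h), A = Q/v
Velocity: v = sqrt(2 * 981 * 11) = sqrt(21582) = 146.9081 cm/s
Sprue area: A = Q / v = 372 / 146.9081 = 2.5322 cm^2

2.5322 cm^2


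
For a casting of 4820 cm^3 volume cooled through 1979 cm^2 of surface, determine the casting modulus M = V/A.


Formula: Casting Modulus M = V / A
M = 4820 cm^3 / 1979 cm^2 = 2.4356 cm

2.4356 cm


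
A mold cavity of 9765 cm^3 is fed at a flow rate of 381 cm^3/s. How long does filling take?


Formula: t_fill = V_mold / Q_flow
t = 9765 cm^3 / 381 cm^3/s = 25.6299 s


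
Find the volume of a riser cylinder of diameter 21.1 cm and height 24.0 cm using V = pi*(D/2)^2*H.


Formula: V = pi * (D/2)^2 * H  (cylinder volume)
Radius = D/2 = 21.1/2 = 10.55 cm
V = pi * 10.55^2 * 24.0 = 8392.0108 cm^3


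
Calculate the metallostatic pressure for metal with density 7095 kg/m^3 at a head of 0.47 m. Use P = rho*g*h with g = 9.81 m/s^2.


Formula: P = rho * g * h
rho * g = 7095 * 9.81 = 69601.95 N/m^3
P = 69601.95 * 0.47 = 32712.9165 Pa

Answer: 32712.9165 Pa


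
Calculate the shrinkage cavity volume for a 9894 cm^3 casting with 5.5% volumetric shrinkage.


Formula: V_shrink = V_casting * shrinkage_pct / 100
V_shrink = 9894 cm^3 * 5.5 / 100 = 544.1700 cm^3


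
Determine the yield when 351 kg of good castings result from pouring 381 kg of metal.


Formula: Casting Yield = (W_good / W_total) * 100
Yield = (351 kg / 381 kg) * 100 = 92.1260%

Answer: 92.1260%


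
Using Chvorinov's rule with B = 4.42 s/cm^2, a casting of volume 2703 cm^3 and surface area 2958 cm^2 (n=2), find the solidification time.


Formula: t_s = B * (V/A)^n  (Chvorinov's rule, n=2)
Modulus M = V/A = 2703/2958 = 0.913793 cm
M^2 = 0.913793^2 = 0.835018 cm^2
t_s = 4.42 * 0.835018 = 3.6908 s

Answer: 3.6908 s


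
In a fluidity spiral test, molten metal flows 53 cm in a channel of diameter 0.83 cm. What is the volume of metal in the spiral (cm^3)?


Formula: V = pi * (d/2)^2 * L  (cylinder volume)
Radius = 0.83/2 = 0.415 cm
V = pi * 0.415^2 * 53 = 28.6762 cm^3


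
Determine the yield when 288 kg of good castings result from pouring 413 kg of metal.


Formula: Casting Yield = (W_good / W_total) * 100
Yield = (288 kg / 413 kg) * 100 = 69.7337%

69.7337%


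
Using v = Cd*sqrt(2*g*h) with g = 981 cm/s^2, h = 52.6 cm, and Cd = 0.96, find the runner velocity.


Formula: v = Cd * sqrt(2 * g * h)  (Torricelli with discharge coefficient)
2*g*h = 2 * 981 * 52.6 = 103201.2 cm^2/s^2
sqrt(103201.2) = 321.24944 cm/s
v = 0.96 * 321.24944 = 308.3995 cm/s

Final answer: 308.3995 cm/s


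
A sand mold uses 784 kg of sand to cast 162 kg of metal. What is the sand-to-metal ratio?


Formula: Sand-to-Metal Ratio = W_sand / W_metal
Ratio = 784 kg / 162 kg = 4.8395

Final answer: 4.8395


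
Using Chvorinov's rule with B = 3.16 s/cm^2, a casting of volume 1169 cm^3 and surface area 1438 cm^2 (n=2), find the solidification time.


Formula: t_s = B * (V/A)^n  (Chvorinov's rule, n=2)
Modulus M = V/A = 1169/1438 = 0.812935 cm
M^2 = 0.812935^2 = 0.660863 cm^2
t_s = 3.16 * 0.660863 = 2.0883 s

Answer: 2.0883 s


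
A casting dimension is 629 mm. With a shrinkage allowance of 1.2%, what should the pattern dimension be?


Formula: L_pattern = L_casting * (1 + shrinkage_rate/100)
Shrinkage factor = 1 + 1.2/100 = 1.012
L_pattern = 629 mm * 1.012 = 636.5480 mm

Final answer: 636.5480 mm


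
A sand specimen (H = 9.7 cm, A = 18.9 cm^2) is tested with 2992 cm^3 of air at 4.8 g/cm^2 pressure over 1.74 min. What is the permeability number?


Formula: Permeability Number P = (V * H) / (p * A * t)
Numerator: V * H = 2992 * 9.7 = 29022.4
Denominator: p * A * t = 4.8 * 18.9 * 1.74 = 157.8528
P = 29022.4 / 157.8528 = 183.8574


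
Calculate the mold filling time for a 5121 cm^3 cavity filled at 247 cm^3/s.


Formula: t_fill = V_mold / Q_flow
t = 5121 cm^3 / 247 cm^3/s = 20.7328 s

Answer: 20.7328 s


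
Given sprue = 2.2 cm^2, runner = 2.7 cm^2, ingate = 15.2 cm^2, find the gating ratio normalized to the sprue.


Sprue:Runner:Ingate = 1 : 2.7/2.2 : 15.2/2.2 = 1:1.23:6.91

Answer: 1:1.23:6.91


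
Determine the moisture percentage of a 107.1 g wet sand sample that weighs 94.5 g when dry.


Formula: MC = (W_wet - W_dry) / W_wet * 100
Water mass = 107.1 - 94.5 = 12.6 g
MC = 12.6 / 107.1 * 100 = 11.7647%

11.7647%


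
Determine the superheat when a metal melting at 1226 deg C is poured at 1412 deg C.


Formula: Superheat = T_pour - T_melt
Superheat = 1412 - 1226 = 186 deg C

Answer: 186 deg C


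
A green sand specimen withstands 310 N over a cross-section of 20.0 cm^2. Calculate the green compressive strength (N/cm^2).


Formula: Compressive Strength = Force / Area
Strength = 310 N / 20.0 cm^2 = 15.5000 N/cm^2

Final answer: 15.5000 N/cm^2


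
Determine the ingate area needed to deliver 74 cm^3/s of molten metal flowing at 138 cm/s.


Formula: A_ingate = Q / v  (continuity equation)
A = 74 cm^3/s / 138 cm/s = 0.5362 cm^2

Final answer: 0.5362 cm^2


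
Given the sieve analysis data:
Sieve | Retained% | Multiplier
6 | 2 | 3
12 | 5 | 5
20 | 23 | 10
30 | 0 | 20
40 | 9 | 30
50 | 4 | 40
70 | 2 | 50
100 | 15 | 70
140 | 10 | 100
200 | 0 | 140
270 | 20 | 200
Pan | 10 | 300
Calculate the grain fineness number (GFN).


Formula: GFN = sum(pct * multiplier) / sum(pct)
sum(pct * multiplier) = 9841
sum(pct) = 100
GFN = 9841 / 100 = 98.41


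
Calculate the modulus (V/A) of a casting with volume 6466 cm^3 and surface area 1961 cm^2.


Formula: Casting Modulus M = V / A
M = 6466 cm^3 / 1961 cm^2 = 3.2973 cm

Answer: 3.2973 cm


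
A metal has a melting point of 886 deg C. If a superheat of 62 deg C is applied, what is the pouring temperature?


Formula: T_pour = T_melt + Superheat
T_pour = 886 + 62 = 948 deg C


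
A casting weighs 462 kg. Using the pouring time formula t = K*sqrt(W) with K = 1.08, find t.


Formula: t = K * sqrt(W)
sqrt(W) = sqrt(462) = 21.49419
t = 1.08 * 21.49419 = 23.2137 s


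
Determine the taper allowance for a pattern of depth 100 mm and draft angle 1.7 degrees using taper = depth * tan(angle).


Formula: taper = depth * tan(draft_angle)
tan(1.7 deg) = 0.0296793
taper = 100 mm * 0.0296793 = 2.9679 mm


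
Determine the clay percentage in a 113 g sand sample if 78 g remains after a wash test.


Formula: Clay% = (W_total - W_washed) / W_total * 100
Clay mass = 113 - 78 = 35 g
Clay% = 35 / 113 * 100 = 30.9735%


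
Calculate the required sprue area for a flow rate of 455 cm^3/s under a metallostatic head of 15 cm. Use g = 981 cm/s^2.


Formula: v = sqrt(2*g*h), A = Q/v
Velocity: v = sqrt(2 * 981 * 15) = sqrt(29430) = 171.5517 cm/s
Sprue area: A = Q / v = 455 / 171.5517 = 2.6523 cm^2


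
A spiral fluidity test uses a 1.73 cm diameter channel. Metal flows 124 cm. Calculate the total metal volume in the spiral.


Formula: V = pi * (d/2)^2 * L  (cylinder volume)
Radius = 1.73/2 = 0.865 cm
V = pi * 0.865^2 * 124 = 291.4767 cm^3

291.4767 cm^3


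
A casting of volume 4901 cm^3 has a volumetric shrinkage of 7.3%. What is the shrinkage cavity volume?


Formula: V_shrink = V_casting * shrinkage_pct / 100
V_shrink = 4901 cm^3 * 7.3 / 100 = 357.7730 cm^3

Final answer: 357.7730 cm^3


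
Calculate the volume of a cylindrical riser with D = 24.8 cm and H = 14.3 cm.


Formula: V = pi * (D/2)^2 * H  (cylinder volume)
Radius = D/2 = 24.8/2 = 12.4 cm
V = pi * 12.4^2 * 14.3 = 6907.6334 cm^3

Final answer: 6907.6334 cm^3


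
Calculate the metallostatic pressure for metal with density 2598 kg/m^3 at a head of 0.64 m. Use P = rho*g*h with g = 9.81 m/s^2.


Formula: P = rho * g * h
rho * g = 2598 * 9.81 = 25486.38 N/m^3
P = 25486.38 * 0.64 = 16311.2832 Pa

Final answer: 16311.2832 Pa


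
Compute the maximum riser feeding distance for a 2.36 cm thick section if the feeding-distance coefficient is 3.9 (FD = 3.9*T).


Formula: FD = 3.9 * T  (riser feeding-distance rule)
FD = 3.9 * 2.36 cm = 9.2040 cm

9.2040 cm


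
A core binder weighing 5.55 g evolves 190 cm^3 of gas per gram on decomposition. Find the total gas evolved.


Formula: V_gas = W_binder * gas_evolution_rate
V = 5.55 g * 190 cm^3/g = 1054.5000 cm^3

Answer: 1054.5000 cm^3


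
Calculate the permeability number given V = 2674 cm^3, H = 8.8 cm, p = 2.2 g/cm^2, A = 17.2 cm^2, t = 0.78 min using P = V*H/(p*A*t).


Formula: Permeability Number P = (V * H) / (p * A * t)
Numerator: V * H = 2674 * 8.8 = 23531.2
Denominator: p * A * t = 2.2 * 17.2 * 0.78 = 29.5152
P = 23531.2 / 29.5152 = 797.2570

Final answer: 797.2570


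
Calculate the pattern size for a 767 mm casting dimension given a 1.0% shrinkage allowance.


Formula: L_pattern = L_casting * (1 + shrinkage_rate/100)
Shrinkage factor = 1 + 1.0/100 = 1.01
L_pattern = 767 mm * 1.01 = 774.6700 mm

774.6700 mm


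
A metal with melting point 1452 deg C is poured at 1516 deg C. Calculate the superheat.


Formula: Superheat = T_pour - T_melt
Superheat = 1516 - 1452 = 64 deg C

Final answer: 64 deg C


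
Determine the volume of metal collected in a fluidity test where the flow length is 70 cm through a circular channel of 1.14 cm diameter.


Formula: V = pi * (d/2)^2 * L  (cylinder volume)
Radius = 1.14/2 = 0.57 cm
V = pi * 0.57^2 * 70 = 71.4492 cm^3

Final answer: 71.4492 cm^3


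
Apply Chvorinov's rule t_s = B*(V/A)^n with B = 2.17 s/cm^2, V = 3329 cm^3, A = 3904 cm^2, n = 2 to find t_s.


Formula: t_s = B * (V/A)^n  (Chvorinov's rule, n=2)
Modulus M = V/A = 3329/3904 = 0.852715 cm
M^2 = 0.852715^2 = 0.727123 cm^2
t_s = 2.17 * 0.727123 = 1.5779 s

Answer: 1.5779 s


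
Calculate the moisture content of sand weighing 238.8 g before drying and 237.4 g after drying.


Formula: MC = (W_wet - W_dry) / W_wet * 100
Water mass = 238.8 - 237.4 = 1.4 g
MC = 1.4 / 238.8 * 100 = 0.5863%


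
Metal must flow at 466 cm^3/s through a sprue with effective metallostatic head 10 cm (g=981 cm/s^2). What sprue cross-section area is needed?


Formula: v = sqrt(2*g*h), A = Q/v
Velocity: v = sqrt(2 * 981 * 10) = sqrt(19620) = 140.0714 cm/s
Sprue area: A = Q / v = 466 / 140.0714 = 3.3269 cm^2


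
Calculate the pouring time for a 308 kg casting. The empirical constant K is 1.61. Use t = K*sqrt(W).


Formula: t = K * sqrt(W)
sqrt(W) = sqrt(308) = 17.54993
t = 1.61 * 17.54993 = 28.2554 s


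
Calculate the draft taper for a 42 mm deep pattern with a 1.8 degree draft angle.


Formula: taper = depth * tan(draft_angle)
tan(1.8 deg) = 0.0314263
taper = 42 mm * 0.0314263 = 1.3199 mm


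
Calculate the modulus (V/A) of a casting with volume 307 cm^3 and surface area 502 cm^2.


Formula: Casting Modulus M = V / A
M = 307 cm^3 / 502 cm^2 = 0.6116 cm


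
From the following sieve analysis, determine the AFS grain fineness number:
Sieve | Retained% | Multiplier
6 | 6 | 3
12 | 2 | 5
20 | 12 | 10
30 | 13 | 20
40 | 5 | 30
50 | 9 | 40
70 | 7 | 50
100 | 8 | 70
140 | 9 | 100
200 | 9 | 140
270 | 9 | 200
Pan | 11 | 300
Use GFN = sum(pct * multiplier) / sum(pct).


Formula: GFN = sum(pct * multiplier) / sum(pct)
sum(pct * multiplier) = 9088
sum(pct) = 100
GFN = 9088 / 100 = 90.88

90.88


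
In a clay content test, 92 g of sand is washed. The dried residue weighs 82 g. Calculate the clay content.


Formula: Clay% = (W_total - W_washed) / W_total * 100
Clay mass = 92 - 82 = 10 g
Clay% = 10 / 92 * 100 = 10.8696%

Answer: 10.8696%


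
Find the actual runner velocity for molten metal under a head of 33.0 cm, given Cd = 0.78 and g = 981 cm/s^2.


Formula: v = Cd * sqrt(2 * g * h)  (Torricelli with discharge coefficient)
2*g*h = 2 * 981 * 33.0 = 64746.0 cm^2/s^2
sqrt(64746.0) = 254.45235 cm/s
v = 0.78 * 254.45235 = 198.4728 cm/s


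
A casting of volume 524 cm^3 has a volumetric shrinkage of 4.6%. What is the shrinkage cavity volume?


Formula: V_shrink = V_casting * shrinkage_pct / 100
V_shrink = 524 cm^3 * 4.6 / 100 = 24.1040 cm^3

Answer: 24.1040 cm^3


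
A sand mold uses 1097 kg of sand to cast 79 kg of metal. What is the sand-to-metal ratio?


Formula: Sand-to-Metal Ratio = W_sand / W_metal
Ratio = 1097 kg / 79 kg = 13.8861


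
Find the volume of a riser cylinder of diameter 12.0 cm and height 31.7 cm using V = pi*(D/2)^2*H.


Formula: V = pi * (D/2)^2 * H  (cylinder volume)
Radius = D/2 = 12.0/2 = 6.0 cm
V = pi * 6.0^2 * 31.7 = 3585.1855 cm^3

3585.1855 cm^3


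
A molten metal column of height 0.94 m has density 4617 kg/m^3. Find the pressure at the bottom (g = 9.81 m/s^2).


Formula: P = rho * g * h
rho * g = 4617 * 9.81 = 45292.77 N/m^3
P = 45292.77 * 0.94 = 42575.2038 Pa

42575.2038 Pa


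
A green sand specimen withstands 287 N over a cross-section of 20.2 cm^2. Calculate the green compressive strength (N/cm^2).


Formula: Compressive Strength = Force / Area
Strength = 287 N / 20.2 cm^2 = 14.2079 N/cm^2


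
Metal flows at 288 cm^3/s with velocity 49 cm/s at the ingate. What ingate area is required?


Formula: A_ingate = Q / v  (continuity equation)
A = 288 cm^3/s / 49 cm/s = 5.8776 cm^2


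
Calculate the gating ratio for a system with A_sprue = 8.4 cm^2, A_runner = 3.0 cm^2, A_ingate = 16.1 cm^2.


Sprue:Runner:Ingate = 1 : 3.0/8.4 : 16.1/8.4 = 1:0.36:1.92

Answer: 1:0.36:1.92


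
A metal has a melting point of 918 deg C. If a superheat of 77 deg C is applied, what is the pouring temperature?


Formula: T_pour = T_melt + Superheat
T_pour = 918 + 77 = 995 deg C

Answer: 995 deg C


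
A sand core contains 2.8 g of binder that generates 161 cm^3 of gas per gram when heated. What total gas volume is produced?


Formula: V_gas = W_binder * gas_evolution_rate
V = 2.8 g * 161 cm^3/g = 450.8000 cm^3


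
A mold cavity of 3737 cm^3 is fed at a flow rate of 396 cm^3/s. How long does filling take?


Formula: t_fill = V_mold / Q_flow
t = 3737 cm^3 / 396 cm^3/s = 9.4369 s

Answer: 9.4369 s


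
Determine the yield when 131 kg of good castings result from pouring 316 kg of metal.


Formula: Casting Yield = (W_good / W_total) * 100
Yield = (131 kg / 316 kg) * 100 = 41.4557%


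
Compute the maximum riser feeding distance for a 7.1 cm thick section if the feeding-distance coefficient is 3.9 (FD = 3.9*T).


Formula: FD = 3.9 * T  (riser feeding-distance rule)
FD = 3.9 * 7.1 cm = 27.6900 cm

Answer: 27.6900 cm


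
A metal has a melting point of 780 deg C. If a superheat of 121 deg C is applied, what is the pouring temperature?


Formula: T_pour = T_melt + Superheat
T_pour = 780 + 121 = 901 deg C

Answer: 901 deg C


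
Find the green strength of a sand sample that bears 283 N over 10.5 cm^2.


Formula: Compressive Strength = Force / Area
Strength = 283 N / 10.5 cm^2 = 26.9524 N/cm^2

Final answer: 26.9524 N/cm^2


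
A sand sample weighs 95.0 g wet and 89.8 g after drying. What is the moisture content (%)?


Formula: MC = (W_wet - W_dry) / W_wet * 100
Water mass = 95.0 - 89.8 = 5.2 g
MC = 5.2 / 95.0 * 100 = 5.4737%

Final answer: 5.4737%


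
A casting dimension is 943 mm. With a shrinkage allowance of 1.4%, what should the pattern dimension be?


Formula: L_pattern = L_casting * (1 + shrinkage_rate/100)
Shrinkage factor = 1 + 1.4/100 = 1.014
L_pattern = 943 mm * 1.014 = 956.2020 mm


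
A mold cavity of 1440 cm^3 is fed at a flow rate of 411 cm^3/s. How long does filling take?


Formula: t_fill = V_mold / Q_flow
t = 1440 cm^3 / 411 cm^3/s = 3.5036 s

3.5036 s


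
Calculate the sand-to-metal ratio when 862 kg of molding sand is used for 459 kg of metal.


Formula: Sand-to-Metal Ratio = W_sand / W_metal
Ratio = 862 kg / 459 kg = 1.8780


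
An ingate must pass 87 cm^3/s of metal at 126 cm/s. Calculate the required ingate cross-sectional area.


Formula: A_ingate = Q / v  (continuity equation)
A = 87 cm^3/s / 126 cm/s = 0.6905 cm^2

0.6905 cm^2


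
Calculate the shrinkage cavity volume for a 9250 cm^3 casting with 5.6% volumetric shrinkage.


Formula: V_shrink = V_casting * shrinkage_pct / 100
V_shrink = 9250 cm^3 * 5.6 / 100 = 518.0000 cm^3

Final answer: 518.0000 cm^3


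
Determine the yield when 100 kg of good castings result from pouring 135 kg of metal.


Formula: Casting Yield = (W_good / W_total) * 100
Yield = (100 kg / 135 kg) * 100 = 74.0741%

Final answer: 74.0741%


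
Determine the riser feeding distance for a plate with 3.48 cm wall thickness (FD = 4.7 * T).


Formula: FD = 4.7 * T  (riser feeding-distance rule)
FD = 4.7 * 3.48 cm = 16.3560 cm

Final answer: 16.3560 cm


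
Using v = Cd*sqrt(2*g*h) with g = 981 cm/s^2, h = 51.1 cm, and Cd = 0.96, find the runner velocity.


Formula: v = Cd * sqrt(2 * g * h)  (Torricelli with discharge coefficient)
2*g*h = 2 * 981 * 51.1 = 100258.2 cm^2/s^2
sqrt(100258.2) = 316.63575 cm/s
v = 0.96 * 316.63575 = 303.9703 cm/s

303.9703 cm/s


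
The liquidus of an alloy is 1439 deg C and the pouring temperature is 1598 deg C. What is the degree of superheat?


Formula: Superheat = T_pour - T_melt
Superheat = 1598 - 1439 = 159 deg C

159 deg C


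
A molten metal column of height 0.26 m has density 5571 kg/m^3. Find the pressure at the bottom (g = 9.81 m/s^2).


Formula: P = rho * g * h
rho * g = 5571 * 9.81 = 54651.51 N/m^3
P = 54651.51 * 0.26 = 14209.3926 Pa


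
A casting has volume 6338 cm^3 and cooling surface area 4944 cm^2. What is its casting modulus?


Formula: Casting Modulus M = V / A
M = 6338 cm^3 / 4944 cm^2 = 1.2820 cm

Answer: 1.2820 cm


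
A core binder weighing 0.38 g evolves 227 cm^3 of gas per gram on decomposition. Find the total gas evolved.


Formula: V_gas = W_binder * gas_evolution_rate
V = 0.38 g * 227 cm^3/g = 86.2600 cm^3

Final answer: 86.2600 cm^3


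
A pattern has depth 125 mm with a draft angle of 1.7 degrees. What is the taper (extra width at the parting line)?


Formula: taper = depth * tan(draft_angle)
tan(1.7 deg) = 0.0296793
taper = 125 mm * 0.0296793 = 3.7099 mm

Answer: 3.7099 mm


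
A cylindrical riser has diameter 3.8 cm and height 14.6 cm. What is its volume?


Formula: V = pi * (D/2)^2 * H  (cylinder volume)
Radius = D/2 = 3.8/2 = 1.9 cm
V = pi * 1.9^2 * 14.6 = 165.5808 cm^3

Final answer: 165.5808 cm^3


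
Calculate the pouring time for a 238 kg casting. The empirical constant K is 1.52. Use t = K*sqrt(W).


Formula: t = K * sqrt(W)
sqrt(W) = sqrt(238) = 15.42725
t = 1.52 * 15.42725 = 23.4494 s


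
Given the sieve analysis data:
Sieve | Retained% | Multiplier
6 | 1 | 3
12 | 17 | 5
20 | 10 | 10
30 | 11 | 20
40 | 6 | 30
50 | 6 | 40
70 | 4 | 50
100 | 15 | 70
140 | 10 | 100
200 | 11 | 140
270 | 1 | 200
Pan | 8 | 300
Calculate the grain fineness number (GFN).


Formula: GFN = sum(pct * multiplier) / sum(pct)
sum(pct * multiplier) = 7218
sum(pct) = 100
GFN = 7218 / 100 = 72.18

Answer: 72.18


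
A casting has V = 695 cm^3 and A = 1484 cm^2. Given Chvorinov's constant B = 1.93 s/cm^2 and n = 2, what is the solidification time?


Formula: t_s = B * (V/A)^n  (Chvorinov's rule, n=2)
Modulus M = V/A = 695/1484 = 0.468329 cm
M^2 = 0.468329^2 = 0.219332 cm^2
t_s = 1.93 * 0.219332 = 0.4233 s


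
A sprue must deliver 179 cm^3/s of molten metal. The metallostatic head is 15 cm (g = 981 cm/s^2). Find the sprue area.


Formula: v = sqrt(2*g*h), A = Q/v
Velocity: v = sqrt(2 * 981 * 15) = sqrt(29430) = 171.5517 cm/s
Sprue area: A = Q / v = 179 / 171.5517 = 1.0434 cm^2


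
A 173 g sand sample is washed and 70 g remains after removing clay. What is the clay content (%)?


Formula: Clay% = (W_total - W_washed) / W_total * 100
Clay mass = 173 - 70 = 103 g
Clay% = 103 / 173 * 100 = 59.5376%

Final answer: 59.5376%


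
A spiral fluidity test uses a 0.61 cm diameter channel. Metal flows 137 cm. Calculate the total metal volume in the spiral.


Formula: V = pi * (d/2)^2 * L  (cylinder volume)
Radius = 0.61/2 = 0.305 cm
V = pi * 0.305^2 * 137 = 40.0378 cm^3

40.0378 cm^3


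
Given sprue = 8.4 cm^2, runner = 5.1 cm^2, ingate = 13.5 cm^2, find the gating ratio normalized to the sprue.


Sprue:Runner:Ingate = 1 : 5.1/8.4 : 13.5/8.4 = 1:0.61:1.61

1:0.61:1.61


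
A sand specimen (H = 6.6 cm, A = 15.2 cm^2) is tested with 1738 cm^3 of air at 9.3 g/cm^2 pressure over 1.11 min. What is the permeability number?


Formula: Permeability Number P = (V * H) / (p * A * t)
Numerator: V * H = 1738 * 6.6 = 11470.8
Denominator: p * A * t = 9.3 * 15.2 * 1.11 = 156.9096
P = 11470.8 / 156.9096 = 73.1045

Answer: 73.1045


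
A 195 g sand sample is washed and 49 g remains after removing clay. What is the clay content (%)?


Formula: Clay% = (W_total - W_washed) / W_total * 100
Clay mass = 195 - 49 = 146 g
Clay% = 146 / 195 * 100 = 74.8718%

74.8718%


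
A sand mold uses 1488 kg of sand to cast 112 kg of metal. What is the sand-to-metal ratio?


Formula: Sand-to-Metal Ratio = W_sand / W_metal
Ratio = 1488 kg / 112 kg = 13.2857

13.2857


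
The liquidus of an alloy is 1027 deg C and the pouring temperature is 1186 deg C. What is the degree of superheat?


Formula: Superheat = T_pour - T_melt
Superheat = 1186 - 1027 = 159 deg C

Final answer: 159 deg C


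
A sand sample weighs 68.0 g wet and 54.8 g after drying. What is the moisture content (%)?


Formula: MC = (W_wet - W_dry) / W_wet * 100
Water mass = 68.0 - 54.8 = 13.2 g
MC = 13.2 / 68.0 * 100 = 19.4118%


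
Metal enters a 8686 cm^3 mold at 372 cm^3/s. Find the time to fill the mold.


Formula: t_fill = V_mold / Q_flow
t = 8686 cm^3 / 372 cm^3/s = 23.3495 s

Answer: 23.3495 s


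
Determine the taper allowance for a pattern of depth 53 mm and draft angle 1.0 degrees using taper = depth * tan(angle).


Formula: taper = depth * tan(draft_angle)
tan(1.0 deg) = 0.0174551
taper = 53 mm * 0.0174551 = 0.9251 mm

0.9251 mm


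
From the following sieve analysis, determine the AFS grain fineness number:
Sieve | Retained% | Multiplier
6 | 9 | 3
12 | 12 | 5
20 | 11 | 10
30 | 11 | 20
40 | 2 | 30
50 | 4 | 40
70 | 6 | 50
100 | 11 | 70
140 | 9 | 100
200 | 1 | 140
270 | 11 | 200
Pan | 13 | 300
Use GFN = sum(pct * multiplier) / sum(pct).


Formula: GFN = sum(pct * multiplier) / sum(pct)
sum(pct * multiplier) = 8847
sum(pct) = 100
GFN = 8847 / 100 = 88.47

88.47


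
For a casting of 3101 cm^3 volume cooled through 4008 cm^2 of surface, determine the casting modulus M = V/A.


Formula: Casting Modulus M = V / A
M = 3101 cm^3 / 4008 cm^2 = 0.7737 cm


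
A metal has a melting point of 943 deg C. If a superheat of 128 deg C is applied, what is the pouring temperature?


Formula: T_pour = T_melt + Superheat
T_pour = 943 + 128 = 1071 deg C


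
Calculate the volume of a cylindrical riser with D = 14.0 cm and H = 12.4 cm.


Formula: V = pi * (D/2)^2 * H  (cylinder volume)
Radius = D/2 = 14.0/2 = 7.0 cm
V = pi * 7.0^2 * 12.4 = 1908.8317 cm^3

Answer: 1908.8317 cm^3


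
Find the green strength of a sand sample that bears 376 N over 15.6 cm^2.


Formula: Compressive Strength = Force / Area
Strength = 376 N / 15.6 cm^2 = 24.1026 N/cm^2

Answer: 24.1026 N/cm^2


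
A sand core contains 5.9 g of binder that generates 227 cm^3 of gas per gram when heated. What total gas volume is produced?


Formula: V_gas = W_binder * gas_evolution_rate
V = 5.9 g * 227 cm^3/g = 1339.3000 cm^3

Answer: 1339.3000 cm^3


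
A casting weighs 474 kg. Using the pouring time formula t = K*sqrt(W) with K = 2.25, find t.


Formula: t = K * sqrt(W)
sqrt(W) = sqrt(474) = 21.77154
t = 2.25 * 21.77154 = 48.9860 s

Final answer: 48.9860 s


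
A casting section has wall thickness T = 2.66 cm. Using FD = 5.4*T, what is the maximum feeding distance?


Formula: FD = 5.4 * T  (riser feeding-distance rule)
FD = 5.4 * 2.66 cm = 14.3640 cm

Answer: 14.3640 cm


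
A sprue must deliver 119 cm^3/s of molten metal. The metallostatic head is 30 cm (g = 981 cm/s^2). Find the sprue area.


Formula: v = sqrt(2*g*h), A = Q/v
Velocity: v = sqrt(2 * 981 * 30) = sqrt(58860) = 242.6108 cm/s
Sprue area: A = Q / v = 119 / 242.6108 = 0.4905 cm^2


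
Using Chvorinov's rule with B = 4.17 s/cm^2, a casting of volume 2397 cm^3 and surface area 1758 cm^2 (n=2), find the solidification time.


Formula: t_s = B * (V/A)^n  (Chvorinov's rule, n=2)
Modulus M = V/A = 2397/1758 = 1.363481 cm
M^2 = 1.363481^2 = 1.859080 cm^2
t_s = 4.17 * 1.859080 = 7.7524 s

7.7524 s


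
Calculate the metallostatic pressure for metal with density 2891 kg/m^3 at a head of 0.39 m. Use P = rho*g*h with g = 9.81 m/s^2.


Formula: P = rho * g * h
rho * g = 2891 * 9.81 = 28360.71 N/m^3
P = 28360.71 * 0.39 = 11060.6769 Pa

Final answer: 11060.6769 Pa


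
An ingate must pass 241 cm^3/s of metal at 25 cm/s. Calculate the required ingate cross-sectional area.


Formula: A_ingate = Q / v  (continuity equation)
A = 241 cm^3/s / 25 cm/s = 9.6400 cm^2


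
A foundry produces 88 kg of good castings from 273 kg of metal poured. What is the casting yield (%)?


Formula: Casting Yield = (W_good / W_total) * 100
Yield = (88 kg / 273 kg) * 100 = 32.2344%

32.2344%


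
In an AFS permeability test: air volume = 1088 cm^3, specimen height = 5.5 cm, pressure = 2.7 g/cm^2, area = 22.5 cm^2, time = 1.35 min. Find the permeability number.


Formula: Permeability Number P = (V * H) / (p * A * t)
Numerator: V * H = 1088 * 5.5 = 5984.0
Denominator: p * A * t = 2.7 * 22.5 * 1.35 = 82.0125
P = 5984.0 / 82.0125 = 72.9645

72.9645


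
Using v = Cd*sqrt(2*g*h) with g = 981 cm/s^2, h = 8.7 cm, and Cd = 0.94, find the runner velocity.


Formula: v = Cd * sqrt(2 * g * h)  (Torricelli with discharge coefficient)
2*g*h = 2 * 981 * 8.7 = 17069.4 cm^2/s^2
sqrt(17069.4) = 130.64991 cm/s
v = 0.94 * 130.64991 = 122.8109 cm/s

Answer: 122.8109 cm/s


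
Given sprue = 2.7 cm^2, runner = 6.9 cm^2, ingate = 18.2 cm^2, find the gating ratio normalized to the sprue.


Sprue:Runner:Ingate = 1 : 6.9/2.7 : 18.2/2.7 = 1:2.56:6.74

1:2.56:6.74


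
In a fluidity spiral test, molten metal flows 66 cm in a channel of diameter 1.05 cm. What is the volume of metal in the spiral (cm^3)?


Formula: V = pi * (d/2)^2 * L  (cylinder volume)
Radius = 1.05/2 = 0.525 cm
V = pi * 0.525^2 * 66 = 57.1495 cm^3

Answer: 57.1495 cm^3


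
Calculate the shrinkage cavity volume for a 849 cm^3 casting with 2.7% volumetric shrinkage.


Formula: V_shrink = V_casting * shrinkage_pct / 100
V_shrink = 849 cm^3 * 2.7 / 100 = 22.9230 cm^3

Final answer: 22.9230 cm^3


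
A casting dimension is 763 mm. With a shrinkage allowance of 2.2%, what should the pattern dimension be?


Formula: L_pattern = L_casting * (1 + shrinkage_rate/100)
Shrinkage factor = 1 + 2.2/100 = 1.022
L_pattern = 763 mm * 1.022 = 779.7860 mm


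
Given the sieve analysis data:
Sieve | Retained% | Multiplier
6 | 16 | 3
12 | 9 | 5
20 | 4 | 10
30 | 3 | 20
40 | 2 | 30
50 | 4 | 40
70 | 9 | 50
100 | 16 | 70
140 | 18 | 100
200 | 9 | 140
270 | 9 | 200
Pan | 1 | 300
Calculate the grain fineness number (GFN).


Formula: GFN = sum(pct * multiplier) / sum(pct)
sum(pct * multiplier) = 7143
sum(pct) = 100
GFN = 7143 / 100 = 71.43

71.43


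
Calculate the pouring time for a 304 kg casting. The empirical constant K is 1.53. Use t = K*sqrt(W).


Formula: t = K * sqrt(W)
sqrt(W) = sqrt(304) = 17.43560
t = 1.53 * 17.43560 = 26.6765 s


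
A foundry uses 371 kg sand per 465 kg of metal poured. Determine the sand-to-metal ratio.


Formula: Sand-to-Metal Ratio = W_sand / W_metal
Ratio = 371 kg / 465 kg = 0.7978

Answer: 0.7978


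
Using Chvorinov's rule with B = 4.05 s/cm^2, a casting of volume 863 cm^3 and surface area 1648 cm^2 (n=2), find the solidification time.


Formula: t_s = B * (V/A)^n  (Chvorinov's rule, n=2)
Modulus M = V/A = 863/1648 = 0.523665 cm
M^2 = 0.523665^2 = 0.274225 cm^2
t_s = 4.05 * 0.274225 = 1.1106 s


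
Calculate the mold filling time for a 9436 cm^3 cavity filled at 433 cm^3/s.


Formula: t_fill = V_mold / Q_flow
t = 9436 cm^3 / 433 cm^3/s = 21.7921 s


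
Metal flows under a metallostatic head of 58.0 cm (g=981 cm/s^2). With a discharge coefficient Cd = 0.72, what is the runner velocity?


Formula: v = Cd * sqrt(2 * g * h)  (Torricelli with discharge coefficient)
2*g*h = 2 * 981 * 58.0 = 113796.0 cm^2/s^2
sqrt(113796.0) = 337.33663 cm/s
v = 0.72 * 337.33663 = 242.8824 cm/s

Final answer: 242.8824 cm/s


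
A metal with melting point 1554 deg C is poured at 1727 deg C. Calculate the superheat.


Formula: Superheat = T_pour - T_melt
Superheat = 1727 - 1554 = 173 deg C


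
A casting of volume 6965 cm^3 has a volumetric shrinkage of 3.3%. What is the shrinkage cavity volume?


Formula: V_shrink = V_casting * shrinkage_pct / 100
V_shrink = 6965 cm^3 * 3.3 / 100 = 229.8450 cm^3

Answer: 229.8450 cm^3


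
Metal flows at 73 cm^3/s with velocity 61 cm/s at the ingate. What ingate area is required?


Formula: A_ingate = Q / v  (continuity equation)
A = 73 cm^3/s / 61 cm/s = 1.1967 cm^2

Final answer: 1.1967 cm^2


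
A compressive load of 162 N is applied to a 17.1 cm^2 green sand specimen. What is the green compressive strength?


Formula: Compressive Strength = Force / Area
Strength = 162 N / 17.1 cm^2 = 9.4737 N/cm^2

Final answer: 9.4737 N/cm^2


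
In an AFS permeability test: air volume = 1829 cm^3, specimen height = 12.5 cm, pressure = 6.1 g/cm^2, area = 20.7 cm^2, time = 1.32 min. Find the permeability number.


Formula: Permeability Number P = (V * H) / (p * A * t)
Numerator: V * H = 1829 * 12.5 = 22862.5
Denominator: p * A * t = 6.1 * 20.7 * 1.32 = 166.6764
P = 22862.5 / 166.6764 = 137.1670

Final answer: 137.1670


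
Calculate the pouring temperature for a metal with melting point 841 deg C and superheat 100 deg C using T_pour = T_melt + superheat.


Formula: T_pour = T_melt + Superheat
T_pour = 841 + 100 = 941 deg C

941 deg C


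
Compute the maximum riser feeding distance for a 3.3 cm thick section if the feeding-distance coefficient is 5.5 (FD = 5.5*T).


Formula: FD = 5.5 * T  (riser feeding-distance rule)
FD = 5.5 * 3.3 cm = 18.1500 cm


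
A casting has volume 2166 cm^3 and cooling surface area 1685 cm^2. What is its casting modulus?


Formula: Casting Modulus M = V / A
M = 2166 cm^3 / 1685 cm^2 = 1.2855 cm

1.2855 cm


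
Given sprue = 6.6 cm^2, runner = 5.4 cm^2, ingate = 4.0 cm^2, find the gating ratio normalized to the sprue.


Sprue:Runner:Ingate = 1 : 5.4/6.6 : 4.0/6.6 = 1:0.82:0.61

1:0.82:0.61


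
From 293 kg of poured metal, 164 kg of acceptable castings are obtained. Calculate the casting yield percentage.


Formula: Casting Yield = (W_good / W_total) * 100
Yield = (164 kg / 293 kg) * 100 = 55.9727%

Answer: 55.9727%


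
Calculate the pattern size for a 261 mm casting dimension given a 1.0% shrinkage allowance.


Formula: L_pattern = L_casting * (1 + shrinkage_rate/100)
Shrinkage factor = 1 + 1.0/100 = 1.01
L_pattern = 261 mm * 1.01 = 263.6100 mm

Final answer: 263.6100 mm


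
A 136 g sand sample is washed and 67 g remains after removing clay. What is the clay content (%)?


Formula: Clay% = (W_total - W_washed) / W_total * 100
Clay mass = 136 - 67 = 69 g
Clay% = 69 / 136 * 100 = 50.7353%


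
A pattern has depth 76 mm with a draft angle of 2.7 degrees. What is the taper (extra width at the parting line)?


Formula: taper = depth * tan(draft_angle)
tan(2.7 deg) = 0.0471588
taper = 76 mm * 0.0471588 = 3.5841 mm

3.5841 mm


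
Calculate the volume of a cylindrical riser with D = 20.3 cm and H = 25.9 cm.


Formula: V = pi * (D/2)^2 * H  (cylinder volume)
Radius = D/2 = 20.3/2 = 10.15 cm
V = pi * 10.15^2 * 25.9 = 8382.6575 cm^3


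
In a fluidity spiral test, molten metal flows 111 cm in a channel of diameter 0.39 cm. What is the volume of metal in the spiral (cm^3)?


Formula: V = pi * (d/2)^2 * L  (cylinder volume)
Radius = 0.39/2 = 0.195 cm
V = pi * 0.195^2 * 111 = 13.2600 cm^3

Answer: 13.2600 cm^3


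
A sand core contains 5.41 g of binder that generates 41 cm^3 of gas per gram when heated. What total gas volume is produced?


Formula: V_gas = W_binder * gas_evolution_rate
V = 5.41 g * 41 cm^3/g = 221.8100 cm^3


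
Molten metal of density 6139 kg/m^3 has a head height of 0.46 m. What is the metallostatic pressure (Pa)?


Formula: P = rho * g * h
rho * g = 6139 * 9.81 = 60223.59 N/m^3
P = 60223.59 * 0.46 = 27702.8514 Pa


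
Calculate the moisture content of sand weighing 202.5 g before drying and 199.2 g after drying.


Formula: MC = (W_wet - W_dry) / W_wet * 100
Water mass = 202.5 - 199.2 = 3.3 g
MC = 3.3 / 202.5 * 100 = 1.6296%


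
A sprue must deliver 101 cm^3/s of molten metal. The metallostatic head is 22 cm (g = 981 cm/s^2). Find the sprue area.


Formula: v = sqrt(2*g*h), A = Q/v
Velocity: v = sqrt(2 * 981 * 22) = sqrt(43164) = 207.7595 cm/s
Sprue area: A = Q / v = 101 / 207.7595 = 0.4861 cm^2


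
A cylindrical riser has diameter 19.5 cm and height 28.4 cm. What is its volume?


Formula: V = pi * (D/2)^2 * H  (cylinder volume)
Radius = D/2 = 19.5/2 = 9.75 cm
V = pi * 9.75^2 * 28.4 = 8481.5933 cm^3

8481.5933 cm^3


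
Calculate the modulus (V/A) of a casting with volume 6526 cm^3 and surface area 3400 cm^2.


Formula: Casting Modulus M = V / A
M = 6526 cm^3 / 3400 cm^2 = 1.9194 cm

Answer: 1.9194 cm


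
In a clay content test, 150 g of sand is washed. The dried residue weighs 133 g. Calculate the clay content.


Formula: Clay% = (W_total - W_washed) / W_total * 100
Clay mass = 150 - 133 = 17 g
Clay% = 17 / 150 * 100 = 11.3333%

Final answer: 11.3333%


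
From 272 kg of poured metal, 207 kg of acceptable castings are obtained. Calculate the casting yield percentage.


Formula: Casting Yield = (W_good / W_total) * 100
Yield = (207 kg / 272 kg) * 100 = 76.1029%

76.1029%


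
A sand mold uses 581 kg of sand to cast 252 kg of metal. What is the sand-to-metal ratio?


Formula: Sand-to-Metal Ratio = W_sand / W_metal
Ratio = 581 kg / 252 kg = 2.3056

Answer: 2.3056


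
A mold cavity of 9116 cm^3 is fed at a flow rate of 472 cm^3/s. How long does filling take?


Formula: t_fill = V_mold / Q_flow
t = 9116 cm^3 / 472 cm^3/s = 19.3136 s

19.3136 s


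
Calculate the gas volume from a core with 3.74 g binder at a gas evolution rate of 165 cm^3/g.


Formula: V_gas = W_binder * gas_evolution_rate
V = 3.74 g * 165 cm^3/g = 617.1000 cm^3


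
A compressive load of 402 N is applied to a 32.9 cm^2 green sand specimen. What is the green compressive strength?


Formula: Compressive Strength = Force / Area
Strength = 402 N / 32.9 cm^2 = 12.2188 N/cm^2

Final answer: 12.2188 N/cm^2


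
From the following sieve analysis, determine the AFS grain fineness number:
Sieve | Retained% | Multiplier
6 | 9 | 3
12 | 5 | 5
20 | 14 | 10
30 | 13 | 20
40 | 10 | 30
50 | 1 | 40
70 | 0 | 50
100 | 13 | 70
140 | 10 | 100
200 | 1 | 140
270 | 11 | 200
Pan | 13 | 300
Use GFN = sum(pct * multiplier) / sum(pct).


Formula: GFN = sum(pct * multiplier) / sum(pct)
sum(pct * multiplier) = 8942
sum(pct) = 100
GFN = 8942 / 100 = 89.42

Answer: 89.42


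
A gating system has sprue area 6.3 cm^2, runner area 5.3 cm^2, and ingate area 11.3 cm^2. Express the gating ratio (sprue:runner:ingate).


Sprue:Runner:Ingate = 1 : 5.3/6.3 : 11.3/6.3 = 1:0.84:1.79

1:0.84:1.79


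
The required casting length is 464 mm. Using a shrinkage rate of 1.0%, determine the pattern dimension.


Formula: L_pattern = L_casting * (1 + shrinkage_rate/100)
Shrinkage factor = 1 + 1.0/100 = 1.01
L_pattern = 464 mm * 1.01 = 468.6400 mm


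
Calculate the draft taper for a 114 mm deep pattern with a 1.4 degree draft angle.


Formula: taper = depth * tan(draft_angle)
tan(1.4 deg) = 0.0244395
taper = 114 mm * 0.0244395 = 2.7861 mm

Answer: 2.7861 mm
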